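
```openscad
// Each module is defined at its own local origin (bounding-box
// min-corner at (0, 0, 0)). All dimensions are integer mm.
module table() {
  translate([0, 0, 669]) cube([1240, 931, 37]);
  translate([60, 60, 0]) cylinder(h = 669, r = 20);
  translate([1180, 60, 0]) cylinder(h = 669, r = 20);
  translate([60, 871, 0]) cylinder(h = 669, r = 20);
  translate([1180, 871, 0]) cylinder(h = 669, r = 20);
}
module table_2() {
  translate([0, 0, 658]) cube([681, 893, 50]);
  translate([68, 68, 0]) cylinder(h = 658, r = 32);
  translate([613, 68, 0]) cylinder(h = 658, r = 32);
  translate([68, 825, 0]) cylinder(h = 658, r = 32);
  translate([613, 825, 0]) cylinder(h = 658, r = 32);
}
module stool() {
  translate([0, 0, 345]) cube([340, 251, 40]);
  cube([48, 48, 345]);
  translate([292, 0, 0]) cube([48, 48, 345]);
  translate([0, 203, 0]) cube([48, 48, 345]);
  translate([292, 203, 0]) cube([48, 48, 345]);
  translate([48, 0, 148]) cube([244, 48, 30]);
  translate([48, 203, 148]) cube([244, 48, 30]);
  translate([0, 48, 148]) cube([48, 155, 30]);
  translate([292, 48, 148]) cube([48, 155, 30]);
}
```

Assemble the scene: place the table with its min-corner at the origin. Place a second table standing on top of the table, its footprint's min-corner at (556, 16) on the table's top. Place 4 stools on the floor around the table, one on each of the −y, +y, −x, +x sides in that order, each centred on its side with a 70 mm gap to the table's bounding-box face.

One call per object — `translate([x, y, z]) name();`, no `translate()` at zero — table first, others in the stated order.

table();
translate([556, 16, 706]) table_2();
translate([450, -321, 0]) stool();
translate([450, 1001, 0]) stool();
translate([-410, 340, 0]) stool();
translate([1310, 340, 0]) stool();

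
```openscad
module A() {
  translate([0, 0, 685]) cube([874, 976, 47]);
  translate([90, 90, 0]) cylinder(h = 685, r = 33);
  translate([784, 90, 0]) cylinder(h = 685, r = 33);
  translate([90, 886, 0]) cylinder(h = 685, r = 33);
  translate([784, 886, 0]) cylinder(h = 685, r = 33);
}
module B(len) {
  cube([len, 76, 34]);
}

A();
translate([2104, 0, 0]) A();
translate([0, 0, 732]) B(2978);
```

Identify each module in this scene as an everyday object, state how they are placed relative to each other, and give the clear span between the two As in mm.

A is a table. B is a beam. A beam spans the tops of two tables. The clear span between the two tables is 1230 mm.

Second table starts at x = 2104; first ends at x = 874; clear span = 2104 − 874 = 1230 mm.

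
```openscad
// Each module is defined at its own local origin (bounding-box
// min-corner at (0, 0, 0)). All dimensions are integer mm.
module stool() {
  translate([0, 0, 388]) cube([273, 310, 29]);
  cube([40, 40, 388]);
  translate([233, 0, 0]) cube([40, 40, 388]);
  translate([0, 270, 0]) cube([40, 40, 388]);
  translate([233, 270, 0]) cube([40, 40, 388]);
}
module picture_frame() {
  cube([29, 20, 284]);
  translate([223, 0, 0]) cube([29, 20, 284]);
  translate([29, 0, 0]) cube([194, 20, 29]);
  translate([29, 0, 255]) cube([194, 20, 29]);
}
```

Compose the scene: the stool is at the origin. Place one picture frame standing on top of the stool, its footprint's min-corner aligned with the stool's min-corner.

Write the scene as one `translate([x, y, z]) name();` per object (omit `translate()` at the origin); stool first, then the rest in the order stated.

stool();
translate([0, 0, 417]) picture_frame();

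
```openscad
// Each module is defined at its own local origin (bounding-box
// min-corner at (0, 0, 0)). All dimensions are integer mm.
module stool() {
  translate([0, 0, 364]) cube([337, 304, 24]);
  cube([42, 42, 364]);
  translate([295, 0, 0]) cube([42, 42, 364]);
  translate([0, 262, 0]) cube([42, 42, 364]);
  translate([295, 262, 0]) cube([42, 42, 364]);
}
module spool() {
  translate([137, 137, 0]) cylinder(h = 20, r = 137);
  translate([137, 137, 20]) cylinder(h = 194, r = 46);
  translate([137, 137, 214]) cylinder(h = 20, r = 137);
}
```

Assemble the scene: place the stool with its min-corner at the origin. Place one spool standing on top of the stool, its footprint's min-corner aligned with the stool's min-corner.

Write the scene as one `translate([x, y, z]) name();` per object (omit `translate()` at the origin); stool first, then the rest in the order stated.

stool();
translate([0, 0, 388]) spool();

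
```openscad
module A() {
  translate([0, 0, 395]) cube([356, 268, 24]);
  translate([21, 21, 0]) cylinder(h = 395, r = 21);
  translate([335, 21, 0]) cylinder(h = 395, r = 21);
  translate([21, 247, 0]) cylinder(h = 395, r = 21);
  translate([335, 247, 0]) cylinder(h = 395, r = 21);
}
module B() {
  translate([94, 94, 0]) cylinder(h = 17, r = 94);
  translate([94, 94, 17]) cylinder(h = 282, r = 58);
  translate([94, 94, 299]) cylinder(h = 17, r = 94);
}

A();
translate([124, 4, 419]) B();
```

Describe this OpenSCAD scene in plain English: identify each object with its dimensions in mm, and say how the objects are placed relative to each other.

A is a four-legged stool. The seat is a 356×268×24 mm slab whose top surface is at z = 419 mm; four round legs, each 42 mm in diameter, run from the floor (z = 0) to the underside of the seat, each leg's axis is inset half a diameter from the nearest pair of seat edges (so the leg's bounding box is flush with the corner).

B is a spool: two coaxial disc flanges of radius 94 mm and thickness 17 mm, joined by a core cylinder of radius 58 mm and height 282 mm. The lower flange rests on z = 0 and the three cylinders share a vertical axis.

The spool is on top of the stool.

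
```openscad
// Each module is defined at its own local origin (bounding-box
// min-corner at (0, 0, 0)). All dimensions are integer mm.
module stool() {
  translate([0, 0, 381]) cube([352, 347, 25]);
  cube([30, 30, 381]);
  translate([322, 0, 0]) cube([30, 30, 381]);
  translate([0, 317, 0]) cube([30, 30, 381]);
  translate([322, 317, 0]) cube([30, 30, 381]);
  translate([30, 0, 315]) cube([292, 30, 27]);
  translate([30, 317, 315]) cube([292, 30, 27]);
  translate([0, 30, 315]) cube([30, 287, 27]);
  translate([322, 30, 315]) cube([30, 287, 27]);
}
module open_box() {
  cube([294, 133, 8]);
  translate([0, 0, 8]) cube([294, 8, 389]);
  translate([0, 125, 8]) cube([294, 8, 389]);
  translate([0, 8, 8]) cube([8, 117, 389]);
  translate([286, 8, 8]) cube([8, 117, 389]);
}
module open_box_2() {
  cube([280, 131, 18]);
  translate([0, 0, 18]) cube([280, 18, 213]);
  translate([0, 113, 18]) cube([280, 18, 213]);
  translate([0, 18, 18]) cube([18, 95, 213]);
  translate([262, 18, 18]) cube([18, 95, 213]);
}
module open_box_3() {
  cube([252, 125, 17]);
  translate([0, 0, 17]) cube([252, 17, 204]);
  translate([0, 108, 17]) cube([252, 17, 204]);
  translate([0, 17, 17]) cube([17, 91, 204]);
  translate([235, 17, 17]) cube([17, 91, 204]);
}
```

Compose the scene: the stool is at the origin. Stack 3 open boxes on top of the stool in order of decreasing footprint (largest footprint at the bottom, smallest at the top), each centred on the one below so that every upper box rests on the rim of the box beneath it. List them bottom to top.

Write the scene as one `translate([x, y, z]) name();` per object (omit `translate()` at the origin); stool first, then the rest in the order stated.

stool();
translate([29, 107, 406]) open_box();
translate([36, 108, 803]) open_box_2();
translate([50, 111, 1034]) open_box_3();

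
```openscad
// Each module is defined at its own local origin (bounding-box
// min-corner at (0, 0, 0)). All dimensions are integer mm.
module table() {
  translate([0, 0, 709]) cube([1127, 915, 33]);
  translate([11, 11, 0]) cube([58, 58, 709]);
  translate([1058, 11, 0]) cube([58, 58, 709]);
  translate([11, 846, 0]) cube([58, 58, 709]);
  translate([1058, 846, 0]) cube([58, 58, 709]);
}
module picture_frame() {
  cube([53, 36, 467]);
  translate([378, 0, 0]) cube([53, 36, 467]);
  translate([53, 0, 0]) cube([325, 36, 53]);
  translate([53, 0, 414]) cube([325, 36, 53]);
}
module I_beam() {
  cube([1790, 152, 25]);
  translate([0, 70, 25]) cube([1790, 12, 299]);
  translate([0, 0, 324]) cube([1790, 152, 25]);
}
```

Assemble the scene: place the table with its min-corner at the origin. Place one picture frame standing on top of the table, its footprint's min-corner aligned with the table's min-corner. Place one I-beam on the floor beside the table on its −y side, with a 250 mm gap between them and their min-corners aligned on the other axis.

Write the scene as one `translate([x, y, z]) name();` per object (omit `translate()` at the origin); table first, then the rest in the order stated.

table();
translate([0, 0, 742]) picture_frame();
translate([0, -402, 0]) I_beam();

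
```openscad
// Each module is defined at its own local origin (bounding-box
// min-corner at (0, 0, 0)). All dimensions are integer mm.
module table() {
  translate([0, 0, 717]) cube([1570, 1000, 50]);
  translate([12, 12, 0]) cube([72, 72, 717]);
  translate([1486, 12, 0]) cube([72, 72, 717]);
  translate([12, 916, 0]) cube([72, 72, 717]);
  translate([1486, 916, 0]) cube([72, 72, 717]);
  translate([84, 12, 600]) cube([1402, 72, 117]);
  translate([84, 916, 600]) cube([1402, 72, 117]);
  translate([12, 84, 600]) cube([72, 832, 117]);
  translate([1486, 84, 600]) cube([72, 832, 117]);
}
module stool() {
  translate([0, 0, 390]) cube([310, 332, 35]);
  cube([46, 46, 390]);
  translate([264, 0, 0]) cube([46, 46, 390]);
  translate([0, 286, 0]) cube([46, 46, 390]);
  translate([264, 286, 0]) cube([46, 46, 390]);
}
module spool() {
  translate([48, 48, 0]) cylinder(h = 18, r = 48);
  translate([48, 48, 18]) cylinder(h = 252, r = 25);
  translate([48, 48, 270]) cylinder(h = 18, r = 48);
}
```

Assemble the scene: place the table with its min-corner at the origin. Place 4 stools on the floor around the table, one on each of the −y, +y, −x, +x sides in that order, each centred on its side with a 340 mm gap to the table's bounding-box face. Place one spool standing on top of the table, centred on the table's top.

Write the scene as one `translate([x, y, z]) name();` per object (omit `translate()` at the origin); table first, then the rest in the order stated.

table();
translate([630, -672, 0]) stool();
translate([630, 1340, 0]) stool();
translate([-650, 334, 0]) stool();
translate([1910, 334, 0]) stool();
translate([737, 452, 767]) spool();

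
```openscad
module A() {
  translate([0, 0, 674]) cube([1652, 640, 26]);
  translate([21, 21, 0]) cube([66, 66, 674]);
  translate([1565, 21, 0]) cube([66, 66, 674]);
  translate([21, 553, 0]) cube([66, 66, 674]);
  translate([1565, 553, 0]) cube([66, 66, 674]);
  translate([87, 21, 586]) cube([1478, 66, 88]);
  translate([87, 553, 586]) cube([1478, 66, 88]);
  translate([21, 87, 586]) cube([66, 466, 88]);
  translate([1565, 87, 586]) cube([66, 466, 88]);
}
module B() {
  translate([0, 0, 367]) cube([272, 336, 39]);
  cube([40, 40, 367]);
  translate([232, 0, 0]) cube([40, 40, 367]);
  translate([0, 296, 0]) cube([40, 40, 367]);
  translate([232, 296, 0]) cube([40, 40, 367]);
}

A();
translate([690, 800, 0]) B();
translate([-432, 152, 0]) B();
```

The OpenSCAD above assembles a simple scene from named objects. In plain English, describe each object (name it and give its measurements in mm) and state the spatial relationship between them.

A is a rectangular dining table. The top is 1652×640×26 mm with its upper surface at z = 700 mm. It stands on four 66×66 mm square legs, each inset 21 mm from the nearest pair of top edges, running from the floor to the underside of the top. Four apron rails, 66 mm thick and 88 mm tall, run between adjacent legs with their top edges flush with the underside of the top and their outer faces flush with the legs' outer faces.

B is a simple wooden stool: a rectangular seat 272 mm (x) by 336 mm (y), 39 mm thick, top face at z = 406 mm, on four square legs, each 40×40 mm in cross-section. The legs rest on z = 0, each flush with a corner of the seat.

Two stools sit around the table at the +y, −x sides.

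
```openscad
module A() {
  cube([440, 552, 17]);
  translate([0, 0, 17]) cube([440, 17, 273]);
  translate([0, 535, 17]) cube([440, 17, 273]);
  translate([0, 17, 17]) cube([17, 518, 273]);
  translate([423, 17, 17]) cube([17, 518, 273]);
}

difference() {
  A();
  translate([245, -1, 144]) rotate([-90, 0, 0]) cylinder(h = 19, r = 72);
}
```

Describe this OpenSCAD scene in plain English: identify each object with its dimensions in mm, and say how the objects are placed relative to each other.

A is an open storage box with external size 440×552×290 mm and wall thickness 17 mm (the base is also 17 mm thick). The base covers the whole footprint; the four walls stand on the base, with the y-facing walls full-width and the x-facing walls fitting between their inner faces.

The open box has a circular hole of radius 72 mm through its front wall, centred at (x = 245, z = 144).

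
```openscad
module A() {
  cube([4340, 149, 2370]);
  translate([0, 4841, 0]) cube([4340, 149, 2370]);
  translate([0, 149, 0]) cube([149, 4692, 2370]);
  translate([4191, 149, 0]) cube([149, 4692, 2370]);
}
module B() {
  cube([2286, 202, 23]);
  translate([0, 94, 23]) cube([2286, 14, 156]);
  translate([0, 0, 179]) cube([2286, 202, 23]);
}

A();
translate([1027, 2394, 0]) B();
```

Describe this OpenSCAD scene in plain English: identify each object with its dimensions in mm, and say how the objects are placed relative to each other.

A is the wall frame of a small rectangular building: four walls, each 2370 mm tall and 149 mm thick, enclosing a footprint 4340 mm (x) by 4990 mm (y) outside-to-outside, with no floor or roof. The front and back walls (the −y and +y sides) span the full width; the two side walls fit between them.

B is an I-beam lying along x, 2286 mm long. Overall section height 202 mm. Two flanges 202 mm wide (y) and 23 mm thick, one on the floor and one at the top; a web 14 mm thick runs between them, centred on the flange width.

The I-beam sits inside the house frame, centred.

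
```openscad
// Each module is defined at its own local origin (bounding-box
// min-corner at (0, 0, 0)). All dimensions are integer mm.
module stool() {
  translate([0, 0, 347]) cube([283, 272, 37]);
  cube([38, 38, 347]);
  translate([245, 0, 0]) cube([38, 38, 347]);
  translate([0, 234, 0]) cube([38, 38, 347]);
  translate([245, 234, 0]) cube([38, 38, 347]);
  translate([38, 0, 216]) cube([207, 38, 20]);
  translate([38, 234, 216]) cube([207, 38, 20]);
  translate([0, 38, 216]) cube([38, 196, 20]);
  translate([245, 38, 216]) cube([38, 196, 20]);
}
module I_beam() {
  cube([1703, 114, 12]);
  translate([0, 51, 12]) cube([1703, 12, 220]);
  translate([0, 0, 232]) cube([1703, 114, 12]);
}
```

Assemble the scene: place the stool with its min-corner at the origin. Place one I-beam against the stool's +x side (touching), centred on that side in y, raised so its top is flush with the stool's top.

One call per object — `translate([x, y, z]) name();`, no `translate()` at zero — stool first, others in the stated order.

stool();
translate([283, 79, 140]) I_beam();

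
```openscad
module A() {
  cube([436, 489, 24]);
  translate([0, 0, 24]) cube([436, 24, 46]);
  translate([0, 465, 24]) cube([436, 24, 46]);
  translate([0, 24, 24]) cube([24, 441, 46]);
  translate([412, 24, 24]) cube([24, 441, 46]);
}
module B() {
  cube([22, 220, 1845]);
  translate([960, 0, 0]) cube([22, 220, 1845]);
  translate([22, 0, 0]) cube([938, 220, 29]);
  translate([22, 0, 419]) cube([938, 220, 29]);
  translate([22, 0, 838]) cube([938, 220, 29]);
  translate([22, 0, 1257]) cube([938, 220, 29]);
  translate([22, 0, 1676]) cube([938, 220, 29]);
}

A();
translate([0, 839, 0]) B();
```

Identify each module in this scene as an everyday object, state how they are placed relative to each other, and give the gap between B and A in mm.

The bookshelf's nearest face is 350 mm from the open box's +y face.

A is an open box. B is a bookshelf. The bookshelf is on the floor beside the open box on its +y side. The gap between the bookshelf and the open box is 350 mm.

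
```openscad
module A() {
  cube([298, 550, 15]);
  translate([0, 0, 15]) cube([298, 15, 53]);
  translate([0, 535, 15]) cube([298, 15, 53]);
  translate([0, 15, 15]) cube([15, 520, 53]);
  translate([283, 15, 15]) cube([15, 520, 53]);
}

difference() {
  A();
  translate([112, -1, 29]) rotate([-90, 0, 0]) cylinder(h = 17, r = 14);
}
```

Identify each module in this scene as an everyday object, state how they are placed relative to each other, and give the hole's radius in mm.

The subtracted cylinder has r = 14 mm.

A is an open box. The open box has a circular hole through its front wall. The hole's radius is 14 mm.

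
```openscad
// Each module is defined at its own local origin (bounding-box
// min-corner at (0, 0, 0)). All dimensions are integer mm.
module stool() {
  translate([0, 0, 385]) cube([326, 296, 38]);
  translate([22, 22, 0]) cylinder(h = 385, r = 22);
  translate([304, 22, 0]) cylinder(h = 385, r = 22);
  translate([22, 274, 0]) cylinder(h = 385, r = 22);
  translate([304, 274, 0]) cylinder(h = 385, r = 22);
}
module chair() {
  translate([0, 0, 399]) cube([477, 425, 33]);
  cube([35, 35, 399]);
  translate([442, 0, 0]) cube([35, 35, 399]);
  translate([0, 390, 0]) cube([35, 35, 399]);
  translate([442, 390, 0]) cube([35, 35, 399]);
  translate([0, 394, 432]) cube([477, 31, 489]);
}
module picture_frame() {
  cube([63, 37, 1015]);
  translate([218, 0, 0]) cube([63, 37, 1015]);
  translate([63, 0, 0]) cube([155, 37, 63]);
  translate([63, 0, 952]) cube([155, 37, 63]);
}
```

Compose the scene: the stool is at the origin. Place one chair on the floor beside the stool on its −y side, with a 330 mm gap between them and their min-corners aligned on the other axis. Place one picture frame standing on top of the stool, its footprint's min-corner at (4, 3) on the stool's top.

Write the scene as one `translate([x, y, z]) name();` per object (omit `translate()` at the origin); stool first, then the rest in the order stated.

stool();
translate([0, -755, 0]) chair();
translate([4, 3, 423]) picture_frame();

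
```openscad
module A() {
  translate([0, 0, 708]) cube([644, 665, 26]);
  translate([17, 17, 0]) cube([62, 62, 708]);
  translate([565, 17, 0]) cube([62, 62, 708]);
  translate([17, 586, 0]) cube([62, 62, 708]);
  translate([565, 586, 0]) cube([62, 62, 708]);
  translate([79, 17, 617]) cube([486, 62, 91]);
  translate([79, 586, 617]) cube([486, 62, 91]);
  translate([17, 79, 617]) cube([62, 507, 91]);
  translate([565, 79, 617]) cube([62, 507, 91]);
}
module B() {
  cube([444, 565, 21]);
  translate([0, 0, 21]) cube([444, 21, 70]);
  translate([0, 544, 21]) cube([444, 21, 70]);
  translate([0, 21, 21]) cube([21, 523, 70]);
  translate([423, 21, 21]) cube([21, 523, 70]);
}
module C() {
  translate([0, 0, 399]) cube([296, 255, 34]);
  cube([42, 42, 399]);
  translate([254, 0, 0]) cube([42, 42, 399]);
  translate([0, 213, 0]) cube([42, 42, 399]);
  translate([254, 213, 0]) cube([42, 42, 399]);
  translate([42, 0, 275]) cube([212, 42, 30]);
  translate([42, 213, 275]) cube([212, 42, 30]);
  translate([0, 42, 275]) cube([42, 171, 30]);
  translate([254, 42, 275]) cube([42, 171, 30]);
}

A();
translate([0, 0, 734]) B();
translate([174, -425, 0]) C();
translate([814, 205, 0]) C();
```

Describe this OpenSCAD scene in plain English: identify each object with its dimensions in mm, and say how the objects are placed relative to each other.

A is a table with a 644×665 mm rectangular top, 26 mm thick, top surface at z = 734 mm, supported by four 62×62 mm square legs, each inset 17 mm from the nearest pair of top edges, running from the floor. Four apron rails, 62 mm thick and 91 mm tall, run between adjacent legs with their top edges flush with the underside of the top and their outer faces flush with the legs' outer faces.

B is an open-topped rectangular box: outside dimensions 444×565×91 mm, with a uniform wall and base thickness of 21 mm. The base is a full 444×565 slab on the floor; four walls sit on top of the base. The front and back walls (the −y and +y sides) span the full width; the two side walls fit between them.

C is a four-legged stool. The seat is 296×255 mm, 34 mm thick, top at z = 433 mm. It stands on four square legs, each 42×42 mm in cross-section, from z = 0 to the seat underside, each flush with a corner of the seat. Four stretchers, 42 mm wide and 30 mm tall, connect adjacent legs with their undersides at z = 275 mm, each running between the inner faces of the legs it joins and aligned with the legs' outer faces on the other axis.

The open box is on top of the table. Two stools sit around the table at the −y, +x sides.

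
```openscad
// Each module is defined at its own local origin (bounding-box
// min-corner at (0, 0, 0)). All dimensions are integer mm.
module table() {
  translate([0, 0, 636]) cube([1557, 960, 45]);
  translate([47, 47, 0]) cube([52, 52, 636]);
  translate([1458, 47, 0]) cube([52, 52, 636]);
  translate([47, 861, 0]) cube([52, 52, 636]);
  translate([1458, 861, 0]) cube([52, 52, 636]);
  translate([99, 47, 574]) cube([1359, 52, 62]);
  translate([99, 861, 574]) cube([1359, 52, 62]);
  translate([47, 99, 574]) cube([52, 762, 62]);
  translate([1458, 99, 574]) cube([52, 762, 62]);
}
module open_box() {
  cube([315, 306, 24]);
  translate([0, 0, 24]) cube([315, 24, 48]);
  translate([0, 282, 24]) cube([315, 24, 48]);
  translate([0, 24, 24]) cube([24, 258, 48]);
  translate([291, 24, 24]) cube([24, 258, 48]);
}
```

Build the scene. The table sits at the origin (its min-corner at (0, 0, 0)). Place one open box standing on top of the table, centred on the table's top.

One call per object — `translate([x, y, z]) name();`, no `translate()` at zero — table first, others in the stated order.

table();
translate([621, 327, 681]) open_box();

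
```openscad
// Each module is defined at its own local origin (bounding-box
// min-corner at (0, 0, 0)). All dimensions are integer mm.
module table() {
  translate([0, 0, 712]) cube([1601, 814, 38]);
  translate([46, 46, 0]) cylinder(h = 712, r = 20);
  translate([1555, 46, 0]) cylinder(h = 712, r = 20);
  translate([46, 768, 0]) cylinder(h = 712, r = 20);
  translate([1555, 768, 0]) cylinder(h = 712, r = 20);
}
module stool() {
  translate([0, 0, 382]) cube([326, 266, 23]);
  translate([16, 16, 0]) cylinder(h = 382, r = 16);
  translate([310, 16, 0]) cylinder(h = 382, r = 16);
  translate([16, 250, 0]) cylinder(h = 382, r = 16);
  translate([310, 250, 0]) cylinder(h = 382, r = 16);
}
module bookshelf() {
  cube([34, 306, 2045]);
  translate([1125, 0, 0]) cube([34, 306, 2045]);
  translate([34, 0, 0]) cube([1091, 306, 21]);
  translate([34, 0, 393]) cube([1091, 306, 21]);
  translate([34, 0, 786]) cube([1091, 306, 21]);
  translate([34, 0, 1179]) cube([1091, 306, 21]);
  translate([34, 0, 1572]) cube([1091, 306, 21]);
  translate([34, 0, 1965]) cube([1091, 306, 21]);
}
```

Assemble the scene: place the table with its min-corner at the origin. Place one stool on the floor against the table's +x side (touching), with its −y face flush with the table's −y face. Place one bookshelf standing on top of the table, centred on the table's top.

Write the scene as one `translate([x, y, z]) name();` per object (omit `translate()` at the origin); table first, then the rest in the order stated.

table();
translate([1601, 0, 0]) stool();
translate([221, 254, 750]) bookshelf();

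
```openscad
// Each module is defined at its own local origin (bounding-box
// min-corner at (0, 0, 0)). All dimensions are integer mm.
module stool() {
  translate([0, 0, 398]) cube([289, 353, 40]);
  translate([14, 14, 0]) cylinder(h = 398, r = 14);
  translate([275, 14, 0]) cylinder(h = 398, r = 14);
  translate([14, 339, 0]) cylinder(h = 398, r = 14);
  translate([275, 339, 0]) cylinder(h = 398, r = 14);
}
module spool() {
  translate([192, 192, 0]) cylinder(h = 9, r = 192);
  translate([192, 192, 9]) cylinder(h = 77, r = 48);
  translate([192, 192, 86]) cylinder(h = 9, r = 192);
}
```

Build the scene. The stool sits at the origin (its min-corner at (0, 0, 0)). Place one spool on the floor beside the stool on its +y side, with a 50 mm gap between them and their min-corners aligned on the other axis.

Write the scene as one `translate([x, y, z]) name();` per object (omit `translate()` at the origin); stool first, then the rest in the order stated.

stool();
translate([0, 403, 0]) spool();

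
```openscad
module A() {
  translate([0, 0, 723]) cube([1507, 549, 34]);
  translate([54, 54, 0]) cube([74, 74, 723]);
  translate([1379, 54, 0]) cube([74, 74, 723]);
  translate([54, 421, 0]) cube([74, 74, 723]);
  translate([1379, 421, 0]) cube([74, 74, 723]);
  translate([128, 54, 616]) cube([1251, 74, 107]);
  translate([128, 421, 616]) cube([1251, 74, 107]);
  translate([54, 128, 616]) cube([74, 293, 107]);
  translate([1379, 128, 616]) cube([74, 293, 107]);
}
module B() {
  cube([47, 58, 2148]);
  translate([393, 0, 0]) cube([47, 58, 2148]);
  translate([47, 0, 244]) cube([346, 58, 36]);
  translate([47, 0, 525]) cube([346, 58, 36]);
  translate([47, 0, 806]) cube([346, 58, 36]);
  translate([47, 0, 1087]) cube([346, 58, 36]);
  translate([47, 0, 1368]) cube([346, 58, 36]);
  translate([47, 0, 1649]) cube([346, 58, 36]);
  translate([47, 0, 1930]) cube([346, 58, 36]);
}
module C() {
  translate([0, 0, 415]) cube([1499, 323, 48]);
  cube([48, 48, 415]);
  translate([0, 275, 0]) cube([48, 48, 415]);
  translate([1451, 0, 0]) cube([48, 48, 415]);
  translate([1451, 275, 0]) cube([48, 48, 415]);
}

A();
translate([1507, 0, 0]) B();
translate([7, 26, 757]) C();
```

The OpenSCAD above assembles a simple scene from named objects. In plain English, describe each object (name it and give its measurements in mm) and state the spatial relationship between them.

A is a table with a 1507×549 mm rectangular top, 34 mm thick, top surface at z = 757 mm, supported by four 74×74 mm square legs, each inset 54 mm from the nearest pair of top edges, running from the floor. Four apron rails, 74 mm thick and 107 mm tall, run between adjacent legs with their top edges flush with the underside of the top and their outer faces flush with the legs' outer faces.

B is a wooden ladder with two side rails of 47×58 mm section and 2148 mm height, set 440 mm apart overall. Between them run 7 rectangular rungs (58 mm deep, 36 mm thick), front faces flush with the rails' −y face. The bottom of the first rung is 244 mm above the floor and each subsequent rung is 281 mm higher than the one below.

C is a long wooden bench with a 1499 mm (x) × 323 mm (y) seat, 48 mm thick, its top surface 463 mm above the floor. Four 48 mm square legs at the seat corners, flush with the edges, run from z = 0 to the seat underside.

The ladder is against the table's +x side, with their −y faces flush. The bench is on top of the table.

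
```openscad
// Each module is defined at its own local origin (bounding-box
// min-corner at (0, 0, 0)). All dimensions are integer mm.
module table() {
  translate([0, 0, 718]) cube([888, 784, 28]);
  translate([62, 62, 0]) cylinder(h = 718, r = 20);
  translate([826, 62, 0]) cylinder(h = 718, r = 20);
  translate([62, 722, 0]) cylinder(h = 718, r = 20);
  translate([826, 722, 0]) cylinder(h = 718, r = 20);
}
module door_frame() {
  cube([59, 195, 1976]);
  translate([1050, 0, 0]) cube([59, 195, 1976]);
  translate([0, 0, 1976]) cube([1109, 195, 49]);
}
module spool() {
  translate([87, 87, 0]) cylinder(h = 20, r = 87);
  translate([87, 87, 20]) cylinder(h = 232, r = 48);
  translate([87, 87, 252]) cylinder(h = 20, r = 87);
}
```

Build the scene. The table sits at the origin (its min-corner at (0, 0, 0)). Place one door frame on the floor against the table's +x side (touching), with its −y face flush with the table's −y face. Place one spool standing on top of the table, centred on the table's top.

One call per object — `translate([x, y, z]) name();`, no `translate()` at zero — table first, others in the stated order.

table();
translate([888, 0, 0]) door_frame();
translate([357, 305, 746]) spool();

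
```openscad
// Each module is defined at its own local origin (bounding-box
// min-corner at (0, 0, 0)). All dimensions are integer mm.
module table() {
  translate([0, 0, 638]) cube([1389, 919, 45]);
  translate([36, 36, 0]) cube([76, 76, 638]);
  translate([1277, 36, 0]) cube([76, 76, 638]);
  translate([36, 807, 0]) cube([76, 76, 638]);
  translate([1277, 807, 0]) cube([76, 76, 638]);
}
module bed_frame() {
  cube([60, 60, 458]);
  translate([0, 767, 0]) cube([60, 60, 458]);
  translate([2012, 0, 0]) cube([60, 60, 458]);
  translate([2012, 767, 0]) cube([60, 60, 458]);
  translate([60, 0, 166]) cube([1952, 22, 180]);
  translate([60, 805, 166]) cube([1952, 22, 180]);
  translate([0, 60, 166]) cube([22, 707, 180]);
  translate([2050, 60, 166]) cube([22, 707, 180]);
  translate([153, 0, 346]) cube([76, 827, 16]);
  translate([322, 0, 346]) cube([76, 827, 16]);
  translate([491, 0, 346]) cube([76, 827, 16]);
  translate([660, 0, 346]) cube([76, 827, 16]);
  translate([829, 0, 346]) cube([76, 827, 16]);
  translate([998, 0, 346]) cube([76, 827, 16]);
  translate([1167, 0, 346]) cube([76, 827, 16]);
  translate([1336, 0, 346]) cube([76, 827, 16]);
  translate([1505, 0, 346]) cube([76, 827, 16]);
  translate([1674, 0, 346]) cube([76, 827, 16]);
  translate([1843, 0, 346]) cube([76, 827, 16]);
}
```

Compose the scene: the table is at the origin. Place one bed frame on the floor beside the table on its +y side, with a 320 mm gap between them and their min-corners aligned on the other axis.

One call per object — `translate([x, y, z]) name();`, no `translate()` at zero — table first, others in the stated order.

table();
translate([0, 1239, 0]) bed_frame();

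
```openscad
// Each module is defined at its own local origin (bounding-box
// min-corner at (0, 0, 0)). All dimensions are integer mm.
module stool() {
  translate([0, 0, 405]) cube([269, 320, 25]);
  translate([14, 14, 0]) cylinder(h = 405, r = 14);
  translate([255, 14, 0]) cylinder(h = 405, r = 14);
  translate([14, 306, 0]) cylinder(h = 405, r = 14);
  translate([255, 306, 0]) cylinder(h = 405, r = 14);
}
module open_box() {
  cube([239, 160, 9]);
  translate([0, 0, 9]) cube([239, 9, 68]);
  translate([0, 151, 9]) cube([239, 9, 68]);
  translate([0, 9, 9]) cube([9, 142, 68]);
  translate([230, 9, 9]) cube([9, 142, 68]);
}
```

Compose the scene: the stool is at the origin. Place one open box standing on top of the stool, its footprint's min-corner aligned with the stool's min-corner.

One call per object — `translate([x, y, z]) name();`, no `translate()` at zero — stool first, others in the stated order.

stool();
translate([0, 0, 430]) open_box();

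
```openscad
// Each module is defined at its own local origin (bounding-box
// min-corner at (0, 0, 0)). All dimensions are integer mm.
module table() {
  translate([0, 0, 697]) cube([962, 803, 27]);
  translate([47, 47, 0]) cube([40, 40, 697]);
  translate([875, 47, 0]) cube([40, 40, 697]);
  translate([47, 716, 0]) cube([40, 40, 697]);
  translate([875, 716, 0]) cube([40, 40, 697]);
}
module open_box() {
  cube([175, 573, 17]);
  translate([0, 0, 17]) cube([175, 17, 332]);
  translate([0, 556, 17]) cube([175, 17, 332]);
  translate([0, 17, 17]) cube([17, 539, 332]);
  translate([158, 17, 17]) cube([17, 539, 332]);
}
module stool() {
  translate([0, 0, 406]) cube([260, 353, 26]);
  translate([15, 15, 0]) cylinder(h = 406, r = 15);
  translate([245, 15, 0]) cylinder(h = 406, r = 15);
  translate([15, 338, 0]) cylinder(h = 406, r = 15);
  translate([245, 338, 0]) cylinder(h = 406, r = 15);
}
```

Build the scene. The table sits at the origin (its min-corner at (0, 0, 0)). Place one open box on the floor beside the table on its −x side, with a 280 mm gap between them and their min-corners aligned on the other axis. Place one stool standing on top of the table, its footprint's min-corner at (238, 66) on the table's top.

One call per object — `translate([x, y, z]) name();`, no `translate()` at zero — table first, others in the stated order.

table();
translate([-455, 0, 0]) open_box();
translate([238, 66, 724]) stool();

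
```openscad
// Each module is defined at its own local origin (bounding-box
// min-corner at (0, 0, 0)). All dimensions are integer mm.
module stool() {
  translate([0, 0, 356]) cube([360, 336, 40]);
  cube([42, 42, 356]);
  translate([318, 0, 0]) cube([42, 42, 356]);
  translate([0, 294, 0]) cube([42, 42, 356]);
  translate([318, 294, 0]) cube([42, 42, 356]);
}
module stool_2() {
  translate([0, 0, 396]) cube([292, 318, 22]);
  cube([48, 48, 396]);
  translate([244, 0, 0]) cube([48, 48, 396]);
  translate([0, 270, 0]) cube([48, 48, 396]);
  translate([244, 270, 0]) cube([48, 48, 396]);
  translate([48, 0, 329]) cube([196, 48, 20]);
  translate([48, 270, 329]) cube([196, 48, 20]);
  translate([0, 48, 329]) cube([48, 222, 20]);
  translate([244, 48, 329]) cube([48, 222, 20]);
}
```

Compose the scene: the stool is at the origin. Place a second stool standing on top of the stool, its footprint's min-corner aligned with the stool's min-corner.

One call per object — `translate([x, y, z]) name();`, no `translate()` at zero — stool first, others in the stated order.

stool();
translate([0, 0, 396]) stool_2();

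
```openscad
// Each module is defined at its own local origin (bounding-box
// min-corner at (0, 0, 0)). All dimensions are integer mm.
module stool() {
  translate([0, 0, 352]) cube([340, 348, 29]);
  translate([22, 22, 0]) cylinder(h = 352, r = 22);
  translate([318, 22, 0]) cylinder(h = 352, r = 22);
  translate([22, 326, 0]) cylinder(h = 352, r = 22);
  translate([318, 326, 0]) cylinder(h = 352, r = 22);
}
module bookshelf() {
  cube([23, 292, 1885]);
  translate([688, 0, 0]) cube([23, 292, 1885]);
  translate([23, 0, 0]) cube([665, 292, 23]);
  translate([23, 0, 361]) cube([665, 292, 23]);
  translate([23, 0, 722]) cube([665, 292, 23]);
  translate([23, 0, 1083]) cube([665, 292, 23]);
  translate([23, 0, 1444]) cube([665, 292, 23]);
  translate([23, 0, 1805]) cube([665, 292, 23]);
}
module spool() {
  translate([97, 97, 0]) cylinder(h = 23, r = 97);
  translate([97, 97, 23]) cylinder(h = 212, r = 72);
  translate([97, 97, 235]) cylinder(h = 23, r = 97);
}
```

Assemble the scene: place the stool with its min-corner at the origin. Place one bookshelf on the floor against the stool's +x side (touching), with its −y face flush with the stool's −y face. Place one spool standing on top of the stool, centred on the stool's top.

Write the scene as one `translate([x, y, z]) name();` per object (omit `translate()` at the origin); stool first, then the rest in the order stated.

stool();
translate([340, 0, 0]) bookshelf();
translate([73, 77, 381]) spool();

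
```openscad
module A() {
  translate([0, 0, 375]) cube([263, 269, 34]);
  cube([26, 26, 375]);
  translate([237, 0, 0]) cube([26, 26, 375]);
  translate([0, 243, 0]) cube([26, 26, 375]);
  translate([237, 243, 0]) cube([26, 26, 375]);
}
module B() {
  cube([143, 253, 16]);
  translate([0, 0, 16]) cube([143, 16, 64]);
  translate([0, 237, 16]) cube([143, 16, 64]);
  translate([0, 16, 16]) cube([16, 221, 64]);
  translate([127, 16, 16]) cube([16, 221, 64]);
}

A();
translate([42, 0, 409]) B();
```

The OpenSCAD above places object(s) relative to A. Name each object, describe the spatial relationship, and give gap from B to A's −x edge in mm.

The open box's min-x is at 42; the stool's min-x is 0; gap = 42 mm.

A is a stool. B is an open box. The open box is on top of the stool. The gap from the open box to the stool's −x edge is 42 mm.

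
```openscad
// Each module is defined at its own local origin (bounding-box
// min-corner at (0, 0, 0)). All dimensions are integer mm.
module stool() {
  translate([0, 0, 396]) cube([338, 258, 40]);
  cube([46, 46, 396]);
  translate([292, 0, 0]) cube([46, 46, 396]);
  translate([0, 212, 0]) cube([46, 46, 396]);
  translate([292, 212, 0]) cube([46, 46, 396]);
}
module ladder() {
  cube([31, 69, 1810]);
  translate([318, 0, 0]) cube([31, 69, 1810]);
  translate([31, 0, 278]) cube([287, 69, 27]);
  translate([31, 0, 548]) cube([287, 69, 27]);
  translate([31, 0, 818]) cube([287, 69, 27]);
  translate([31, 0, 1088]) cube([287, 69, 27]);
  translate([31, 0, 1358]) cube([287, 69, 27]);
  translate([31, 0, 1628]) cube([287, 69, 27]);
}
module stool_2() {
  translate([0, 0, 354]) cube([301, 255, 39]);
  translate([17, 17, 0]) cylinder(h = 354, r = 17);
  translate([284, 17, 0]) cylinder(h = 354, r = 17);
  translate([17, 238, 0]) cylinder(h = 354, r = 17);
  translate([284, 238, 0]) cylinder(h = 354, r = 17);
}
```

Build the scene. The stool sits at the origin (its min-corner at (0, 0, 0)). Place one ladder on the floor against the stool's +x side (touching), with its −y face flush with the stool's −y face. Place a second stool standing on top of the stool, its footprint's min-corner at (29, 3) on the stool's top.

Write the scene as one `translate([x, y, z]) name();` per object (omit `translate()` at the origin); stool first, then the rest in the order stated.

stool();
translate([338, 0, 0]) ladder();
translate([29, 3, 436]) stool_2();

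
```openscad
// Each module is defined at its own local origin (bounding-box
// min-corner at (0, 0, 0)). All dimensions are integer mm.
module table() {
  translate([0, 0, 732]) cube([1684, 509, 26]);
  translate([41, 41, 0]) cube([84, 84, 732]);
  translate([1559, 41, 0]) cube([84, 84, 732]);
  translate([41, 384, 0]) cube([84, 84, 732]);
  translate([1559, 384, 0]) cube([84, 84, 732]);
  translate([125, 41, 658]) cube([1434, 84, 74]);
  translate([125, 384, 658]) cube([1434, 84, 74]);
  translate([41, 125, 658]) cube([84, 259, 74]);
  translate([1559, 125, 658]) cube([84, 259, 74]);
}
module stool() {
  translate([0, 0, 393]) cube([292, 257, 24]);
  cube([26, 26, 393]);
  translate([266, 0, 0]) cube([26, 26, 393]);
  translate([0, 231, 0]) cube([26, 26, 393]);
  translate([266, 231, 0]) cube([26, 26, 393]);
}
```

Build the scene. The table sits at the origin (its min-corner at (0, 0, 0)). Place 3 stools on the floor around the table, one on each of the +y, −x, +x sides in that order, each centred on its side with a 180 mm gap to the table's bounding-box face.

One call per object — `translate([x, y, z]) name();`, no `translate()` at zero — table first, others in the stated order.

table();
translate([696, 689, 0]) stool();
translate([-472, 126, 0]) stool();
translate([1864, 126, 0]) stool();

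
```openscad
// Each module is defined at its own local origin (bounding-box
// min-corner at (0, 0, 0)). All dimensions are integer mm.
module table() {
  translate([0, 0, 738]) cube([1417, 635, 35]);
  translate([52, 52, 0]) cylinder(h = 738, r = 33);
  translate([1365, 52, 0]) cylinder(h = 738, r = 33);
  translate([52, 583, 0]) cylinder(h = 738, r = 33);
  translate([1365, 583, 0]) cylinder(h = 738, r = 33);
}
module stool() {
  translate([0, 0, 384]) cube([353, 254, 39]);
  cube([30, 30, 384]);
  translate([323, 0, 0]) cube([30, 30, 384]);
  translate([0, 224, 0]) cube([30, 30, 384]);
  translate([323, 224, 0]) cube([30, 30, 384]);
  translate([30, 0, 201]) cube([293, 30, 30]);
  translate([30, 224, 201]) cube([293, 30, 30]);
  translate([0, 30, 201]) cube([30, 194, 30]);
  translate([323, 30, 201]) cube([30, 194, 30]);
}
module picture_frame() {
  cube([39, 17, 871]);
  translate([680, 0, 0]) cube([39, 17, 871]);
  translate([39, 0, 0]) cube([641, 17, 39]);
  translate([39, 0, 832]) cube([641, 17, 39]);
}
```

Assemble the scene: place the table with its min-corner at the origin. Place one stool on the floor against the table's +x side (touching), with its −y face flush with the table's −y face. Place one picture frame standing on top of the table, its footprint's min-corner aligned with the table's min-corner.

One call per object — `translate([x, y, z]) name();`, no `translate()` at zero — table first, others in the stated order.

table();
translate([1417, 0, 0]) stool();
translate([0, 0, 773]) picture_frame();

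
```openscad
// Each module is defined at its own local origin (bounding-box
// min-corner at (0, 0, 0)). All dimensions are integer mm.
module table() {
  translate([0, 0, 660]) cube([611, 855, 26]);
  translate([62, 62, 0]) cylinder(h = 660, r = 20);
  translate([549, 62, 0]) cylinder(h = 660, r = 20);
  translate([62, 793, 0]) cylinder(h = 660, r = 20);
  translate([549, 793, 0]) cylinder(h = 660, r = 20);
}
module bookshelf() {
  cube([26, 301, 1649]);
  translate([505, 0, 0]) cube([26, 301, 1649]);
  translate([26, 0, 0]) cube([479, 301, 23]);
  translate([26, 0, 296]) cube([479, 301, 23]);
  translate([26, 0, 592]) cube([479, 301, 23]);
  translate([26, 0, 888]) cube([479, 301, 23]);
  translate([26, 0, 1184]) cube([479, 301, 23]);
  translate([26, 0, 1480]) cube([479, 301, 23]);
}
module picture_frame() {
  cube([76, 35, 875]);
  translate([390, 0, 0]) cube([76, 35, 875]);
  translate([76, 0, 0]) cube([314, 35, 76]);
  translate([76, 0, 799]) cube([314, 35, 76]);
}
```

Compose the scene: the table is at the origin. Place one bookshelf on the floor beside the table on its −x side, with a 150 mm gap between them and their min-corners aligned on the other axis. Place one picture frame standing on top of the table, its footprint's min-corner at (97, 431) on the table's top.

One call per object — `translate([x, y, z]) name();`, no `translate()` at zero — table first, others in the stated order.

table();
translate([-681, 0, 0]) bookshelf();
translate([97, 431, 686]) picture_frame();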